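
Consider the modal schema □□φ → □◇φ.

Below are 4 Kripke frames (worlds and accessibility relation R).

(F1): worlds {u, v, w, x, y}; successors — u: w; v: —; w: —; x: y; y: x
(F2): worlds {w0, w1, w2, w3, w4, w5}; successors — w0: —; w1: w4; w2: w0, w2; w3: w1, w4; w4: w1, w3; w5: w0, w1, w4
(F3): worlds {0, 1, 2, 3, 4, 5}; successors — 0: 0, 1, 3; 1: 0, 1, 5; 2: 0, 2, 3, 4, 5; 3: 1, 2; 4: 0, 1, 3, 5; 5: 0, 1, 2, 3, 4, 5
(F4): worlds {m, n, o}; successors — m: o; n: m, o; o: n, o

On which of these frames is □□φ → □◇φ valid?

Frame correspondent (Sahlqvist): ∀x ∀z (xRz → ∃w (xR²w ∧ zRw)) — i.e. a generalized confluence (Geach) condition.
(F1): fails — uRw but no t with uR²t and wRt.
(F2): fails — w2Rw0 but no w with w2R²w and w0Rw.
(F3): ✓.
(F4): ✓.

(F3), (F4)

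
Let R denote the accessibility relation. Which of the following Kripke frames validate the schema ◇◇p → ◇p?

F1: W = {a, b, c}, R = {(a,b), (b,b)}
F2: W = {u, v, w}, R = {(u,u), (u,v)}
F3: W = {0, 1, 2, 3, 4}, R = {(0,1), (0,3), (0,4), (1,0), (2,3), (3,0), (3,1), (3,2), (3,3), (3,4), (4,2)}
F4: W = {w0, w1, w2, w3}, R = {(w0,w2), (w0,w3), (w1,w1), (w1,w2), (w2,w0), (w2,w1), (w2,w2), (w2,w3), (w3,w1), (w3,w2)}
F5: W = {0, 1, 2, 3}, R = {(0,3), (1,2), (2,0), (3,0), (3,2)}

F1, F2

The schema corresponds to transitivity: ∀x ∀y ∀z (Rxy ∧ Ryz → Rxz).
F1: condition met.
F2: condition met.
F3: fails — R10 and R01 but not R11.
F4: fails — Rw1w2 and Rw2w0 but not Rw1w0.
F5: fails — R12 and R20 but not R10.
Valid on: F1, F2.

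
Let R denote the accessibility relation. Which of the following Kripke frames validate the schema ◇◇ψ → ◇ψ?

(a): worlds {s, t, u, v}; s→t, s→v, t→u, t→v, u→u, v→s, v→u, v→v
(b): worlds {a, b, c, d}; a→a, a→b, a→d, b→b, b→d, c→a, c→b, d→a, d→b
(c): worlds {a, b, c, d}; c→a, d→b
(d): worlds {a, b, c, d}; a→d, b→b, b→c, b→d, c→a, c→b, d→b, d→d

(c)

The schema corresponds to transitivity: ∀x ∀y ∀z (Rxy ∧ Ryz → Rxz).
(a): fails — Rtv and Rvs but not Rts.
(b): fails — Rcb and Rbd but not Rcd.
(c): condition met.
(d): fails — Rbc and Rca but not Rba.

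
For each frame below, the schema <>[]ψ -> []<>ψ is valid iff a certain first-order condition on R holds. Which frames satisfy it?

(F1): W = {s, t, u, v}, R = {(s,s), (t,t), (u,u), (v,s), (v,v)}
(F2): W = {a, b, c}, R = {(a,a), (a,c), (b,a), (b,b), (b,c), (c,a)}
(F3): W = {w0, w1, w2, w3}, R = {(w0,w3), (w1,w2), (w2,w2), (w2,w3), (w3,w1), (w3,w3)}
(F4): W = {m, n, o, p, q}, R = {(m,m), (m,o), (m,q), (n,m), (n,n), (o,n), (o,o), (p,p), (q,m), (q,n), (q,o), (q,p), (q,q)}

This is the axiom for convergence; its first-order frame correspondent is forall x forall y forall z (Rxy & Rxz -> exists w (Ryw & Rzw)).
(F1): holds.
(F2): holds.
(F3): fails — Rw3w1 and Rw3w3 but w1 and w3 have no common successor.
(F4): fails — Rqp and Rqm but p and m have no common successor.
Valid on: (F1), (F2).

(F1), (F2)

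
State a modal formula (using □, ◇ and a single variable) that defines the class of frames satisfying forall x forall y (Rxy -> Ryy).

□(□ψ → ψ)

The condition is shift-reflexivity. The T□ schema □(□ψ → ψ) defines it.
Suppose □(□ψ→ψ) is valid. Take Rxy and set V(ψ)={w : Ryw}. Then at y, □ψ holds; since □(□ψ→ψ) at x, □ψ→ψ at y, so ψ at y, i.e. Ryy.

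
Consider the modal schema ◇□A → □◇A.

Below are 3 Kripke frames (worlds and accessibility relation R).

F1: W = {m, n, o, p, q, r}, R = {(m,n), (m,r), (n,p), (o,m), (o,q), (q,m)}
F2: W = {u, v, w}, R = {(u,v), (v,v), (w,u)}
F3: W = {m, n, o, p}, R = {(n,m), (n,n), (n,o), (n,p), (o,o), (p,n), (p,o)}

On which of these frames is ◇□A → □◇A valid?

F2

This is the axiom for convergence; its first-order frame correspondent is ∀x ∀y ∀z (Rxy ∧ Rxz → ∃w (Ryw ∧ Rzw)).
F1: fails — Rmr and Rmr but r and r have no common successor.
F2: satisfies the condition.
F3: fails — Rnn and Rnm but n and m have no common successor.
Valid on: F2.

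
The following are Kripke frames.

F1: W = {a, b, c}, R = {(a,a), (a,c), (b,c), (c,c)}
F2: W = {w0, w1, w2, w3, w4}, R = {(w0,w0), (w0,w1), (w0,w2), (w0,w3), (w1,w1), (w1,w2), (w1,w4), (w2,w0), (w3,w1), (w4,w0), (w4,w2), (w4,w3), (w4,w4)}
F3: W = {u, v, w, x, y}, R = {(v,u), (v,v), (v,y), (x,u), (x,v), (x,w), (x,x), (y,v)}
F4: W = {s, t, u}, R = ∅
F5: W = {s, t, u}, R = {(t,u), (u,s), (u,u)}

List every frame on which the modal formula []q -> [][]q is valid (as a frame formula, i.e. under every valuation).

The schema corresponds to transitivity: forall x forall y forall z (Rxy & Ryz -> Rxz).
F1: condition met.
F2: fails — Rw1w2 and Rw2w0 but not Rw1w0.
F3: fails — Ryv and Rvu but not Ryu.
F4: condition met.
F5: fails — Rtu and Rus but not Rts.
Valid on: F1, F4.

F1, F4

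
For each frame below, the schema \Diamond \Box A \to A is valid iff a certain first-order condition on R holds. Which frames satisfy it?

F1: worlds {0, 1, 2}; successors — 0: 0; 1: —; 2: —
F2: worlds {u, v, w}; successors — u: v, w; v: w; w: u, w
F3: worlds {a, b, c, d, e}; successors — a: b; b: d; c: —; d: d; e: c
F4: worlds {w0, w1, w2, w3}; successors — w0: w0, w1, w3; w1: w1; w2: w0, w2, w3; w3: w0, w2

The schema corresponds to symmetry: \forall x \forall y (Rxy \to Ryx).
F1: ✓.
F2: fails — Ruv but not Rvu.
F3: fails — Rec but not Rce.
F4: fails — Rw0w1 but not Rw1w0.

F1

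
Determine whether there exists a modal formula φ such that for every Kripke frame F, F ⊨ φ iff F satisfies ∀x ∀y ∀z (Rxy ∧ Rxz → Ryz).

This is a Sahlqvist condition; the 5 axiom ◇q → □◇q defines it.
Suppose ◇q→□◇q is valid. Take Rxy, Rxz and set V(q)={y}. Then ◇q at x, so □◇q at x, so ◇q at z, so some w with Rzw has q; w=y, i.e. Rzy. By symmetry of the argument, Ryz.

Yes, by ◇q → □◇q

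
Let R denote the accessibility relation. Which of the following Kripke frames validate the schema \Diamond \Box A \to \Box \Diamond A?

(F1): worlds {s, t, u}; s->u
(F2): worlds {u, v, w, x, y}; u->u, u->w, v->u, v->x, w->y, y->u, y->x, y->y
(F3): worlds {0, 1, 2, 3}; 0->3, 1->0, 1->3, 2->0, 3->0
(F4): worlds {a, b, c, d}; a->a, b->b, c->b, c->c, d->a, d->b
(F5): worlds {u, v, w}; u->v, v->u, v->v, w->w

The schema corresponds to convergence: \forall x \forall y \forall z (Rxy \wedge Rxz \to \exists w (Ryw \wedge Rzw)).
(F1): fails — Rsu and Rsu but u and u have no common successor.
(F2): fails — Ruw and Ruu but w and u have no common successor.
(F3): fails — R10 and R13 but 0 and 3 have no common successor.
(F4): fails — Rdb and Rda but b and a have no common successor.
(F5): holds.
Valid on: (F5).

(F5)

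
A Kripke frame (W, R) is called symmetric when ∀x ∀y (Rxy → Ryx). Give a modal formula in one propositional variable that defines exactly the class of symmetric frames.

A defining formula is q → □◇q (the B axiom).
Suppose q→□◇q is valid. Take Rxy and set V(q)={x}. Then q at x, so □◇q at x, so ◇q at y, so some z with Ryz has q; z=x, i.e. Ryx.

q → □◇q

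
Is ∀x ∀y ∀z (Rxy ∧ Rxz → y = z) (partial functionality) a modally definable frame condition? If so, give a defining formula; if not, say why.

This is a Sahlqvist condition; the CD axiom ◇p → □p defines it.
Suppose ◇p→□p is valid. Take Rxy, Rxz and set V(p)={y}. Then ◇p at x, so □p at x, so p at z, i.e. z=y.

Definable; ◇p → □p defines it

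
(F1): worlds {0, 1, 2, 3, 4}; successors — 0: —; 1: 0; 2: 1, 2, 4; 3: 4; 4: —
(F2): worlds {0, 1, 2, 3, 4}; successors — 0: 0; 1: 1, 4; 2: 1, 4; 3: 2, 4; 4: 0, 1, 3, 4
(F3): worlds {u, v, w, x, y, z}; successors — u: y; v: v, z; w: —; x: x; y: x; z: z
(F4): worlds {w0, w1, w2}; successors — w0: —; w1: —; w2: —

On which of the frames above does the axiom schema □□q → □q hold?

This is the axiom for density; its first-order frame correspondent is ∀x ∀y (Rxy → ∃z (Rxz ∧ Rzy)).
(F1): fails — R10 but no z with R1z and Rz0.
(F2): fails — R32 but no z with R3z and Rz2.
(F3): fails — Ruy but no t with Rut and Rty.
(F4): holds.
Valid on: (F4).

(F4)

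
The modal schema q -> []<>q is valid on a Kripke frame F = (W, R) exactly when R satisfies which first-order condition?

This is the B axiom.
Its frame correspondent is symmetry — forall x forall y (Rxy -> Ryx).

Symmetry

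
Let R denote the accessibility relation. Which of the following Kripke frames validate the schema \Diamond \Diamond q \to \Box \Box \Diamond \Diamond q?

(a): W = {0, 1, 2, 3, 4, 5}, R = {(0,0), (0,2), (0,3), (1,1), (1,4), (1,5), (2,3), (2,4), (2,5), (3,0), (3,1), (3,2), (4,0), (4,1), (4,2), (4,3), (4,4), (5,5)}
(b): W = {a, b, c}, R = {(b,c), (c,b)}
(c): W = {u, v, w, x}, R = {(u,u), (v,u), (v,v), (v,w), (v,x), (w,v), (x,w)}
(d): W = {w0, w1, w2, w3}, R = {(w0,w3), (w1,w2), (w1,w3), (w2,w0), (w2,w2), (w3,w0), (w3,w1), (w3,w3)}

The schema corresponds to a generalized confluence (Geach) condition: \forall x \forall y \forall z ((x R^2 y \wedge x R^2 z) \to \exists w (y = w \wedge z R^2 w)).
(a): fails — 0R²0, 0R²5 but no w with 0=w and 5R²w.
(b): ✓.
(c): fails — vR²u, vR²x but no t with u=t and xR²t.
(d): fails — w1R²w1, w1R²w2 but no w with w1=w and w2R²w.
Valid on: (b).

(b)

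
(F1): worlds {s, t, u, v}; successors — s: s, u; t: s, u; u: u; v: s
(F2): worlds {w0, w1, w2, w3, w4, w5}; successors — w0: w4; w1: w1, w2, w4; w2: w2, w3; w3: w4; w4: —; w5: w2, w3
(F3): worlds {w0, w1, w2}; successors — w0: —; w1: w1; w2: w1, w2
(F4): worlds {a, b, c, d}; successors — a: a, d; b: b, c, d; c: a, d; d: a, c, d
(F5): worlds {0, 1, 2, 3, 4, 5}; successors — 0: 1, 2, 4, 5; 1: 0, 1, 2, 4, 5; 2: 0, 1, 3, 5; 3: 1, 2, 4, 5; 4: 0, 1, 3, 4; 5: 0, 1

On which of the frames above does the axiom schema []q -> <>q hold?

The schema corresponds to seriality: forall x exists y Rxy.
(F1): satisfies the condition.
(F2): fails — world w4 has no successor.
(F3): fails — world w0 has no successor.
(F4): satisfies the condition.
(F5): satisfies the condition.

(F1), (F4), (F5)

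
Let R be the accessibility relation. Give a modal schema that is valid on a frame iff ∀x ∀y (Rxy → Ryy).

A defining formula is □(□p → p) (the T□ axiom).

□(□p → p)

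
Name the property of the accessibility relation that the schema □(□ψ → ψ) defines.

shift-reflexivity: ∀x ∀y (Rxy → Ryy)

Suppose □(□ψ→ψ) is valid. Take Rxy and set V(ψ)={w : Ryw}. Then at y, □ψ holds; since □(□ψ→ψ) at x, □ψ→ψ at y, so ψ at y, i.e. Ryy.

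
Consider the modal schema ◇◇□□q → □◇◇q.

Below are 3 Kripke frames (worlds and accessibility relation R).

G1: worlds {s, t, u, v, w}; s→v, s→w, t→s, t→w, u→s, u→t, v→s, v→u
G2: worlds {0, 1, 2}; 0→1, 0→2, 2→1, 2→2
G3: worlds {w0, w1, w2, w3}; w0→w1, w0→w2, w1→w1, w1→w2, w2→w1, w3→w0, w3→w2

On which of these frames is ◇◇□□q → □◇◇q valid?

Frame correspondent (Sahlqvist): ∀x ∀y ∀z ((xR²y ∧ xRz) → ∃w (yR²w ∧ zR²w)) — i.e. a generalized confluence (Geach) condition.
G1: fails — sR²s, sRw but no w* with sR²w* and wR²w*.
G2: fails — 0R²1, 0R1 but no w with 1R²w and 1R²w.
G3: holds.
Valid on: G3.

G3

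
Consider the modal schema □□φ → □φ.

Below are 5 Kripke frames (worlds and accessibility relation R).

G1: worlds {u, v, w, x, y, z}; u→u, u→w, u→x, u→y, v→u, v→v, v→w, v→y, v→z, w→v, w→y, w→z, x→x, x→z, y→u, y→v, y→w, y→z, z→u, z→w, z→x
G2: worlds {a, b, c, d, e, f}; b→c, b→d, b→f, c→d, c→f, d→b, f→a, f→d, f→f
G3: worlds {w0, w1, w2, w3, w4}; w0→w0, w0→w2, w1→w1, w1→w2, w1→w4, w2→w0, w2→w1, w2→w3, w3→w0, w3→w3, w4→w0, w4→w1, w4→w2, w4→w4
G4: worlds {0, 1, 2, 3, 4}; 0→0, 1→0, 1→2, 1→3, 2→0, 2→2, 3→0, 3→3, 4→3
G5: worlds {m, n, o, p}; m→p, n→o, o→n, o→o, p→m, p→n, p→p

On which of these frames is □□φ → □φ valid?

Frame correspondent (Sahlqvist): ∀x ∀y (Rxy → ∃z (Rxz ∧ Rzy)) — i.e. density.
G1: satisfies the condition.
G2: fails — Rbc but no z with Rbz and Rzc.
G3: satisfies the condition.
G4: satisfies the condition.
G5: satisfies the condition.
Valid on: G1, G3, G4, G5.

G1, G3, G4, G5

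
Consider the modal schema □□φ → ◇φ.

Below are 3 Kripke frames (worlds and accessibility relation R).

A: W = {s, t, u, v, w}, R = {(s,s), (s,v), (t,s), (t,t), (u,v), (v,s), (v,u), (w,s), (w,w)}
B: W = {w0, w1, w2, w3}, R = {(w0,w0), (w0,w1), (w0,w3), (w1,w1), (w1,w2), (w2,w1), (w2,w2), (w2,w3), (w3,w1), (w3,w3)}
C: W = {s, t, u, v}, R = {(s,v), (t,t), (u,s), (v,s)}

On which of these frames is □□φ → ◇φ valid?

Frame correspondent (Sahlqvist): ∀x ∃w (xR²w ∧ xRw) — i.e. a generalized confluence (Geach) condition.
A: fails — at u but no w* with uR²w* and uRw*.
B: satisfies the condition.
C: fails — at s but no w with sR²w and sRw.

B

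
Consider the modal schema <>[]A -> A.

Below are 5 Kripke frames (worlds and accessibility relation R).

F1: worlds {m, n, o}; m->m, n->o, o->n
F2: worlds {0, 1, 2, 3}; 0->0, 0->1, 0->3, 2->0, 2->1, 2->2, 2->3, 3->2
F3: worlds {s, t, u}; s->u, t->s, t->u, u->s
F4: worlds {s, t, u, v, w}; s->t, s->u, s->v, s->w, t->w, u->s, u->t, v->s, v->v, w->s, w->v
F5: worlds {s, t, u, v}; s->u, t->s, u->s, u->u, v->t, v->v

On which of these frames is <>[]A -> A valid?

Frame correspondent (Sahlqvist): forall x forall y (Rxy -> Ryx) — i.e. symmetry.
F1: condition met.
F2: fails — R01 but not R10.
F3: fails — Rtu but not Rut.
F4: fails — Rut but not Rtu.
F5: fails — Rvt but not Rtv.
Valid on: F1.

F1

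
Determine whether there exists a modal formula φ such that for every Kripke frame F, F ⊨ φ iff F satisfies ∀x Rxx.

Yes, by □p → p

Yes: it is reflexivity, defined by the T schema □p → p.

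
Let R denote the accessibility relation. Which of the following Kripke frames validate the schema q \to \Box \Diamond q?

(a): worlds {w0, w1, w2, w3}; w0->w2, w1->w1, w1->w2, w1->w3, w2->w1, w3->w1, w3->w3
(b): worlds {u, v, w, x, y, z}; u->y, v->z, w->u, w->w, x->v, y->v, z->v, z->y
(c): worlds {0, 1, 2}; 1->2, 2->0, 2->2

none

This is the axiom for symmetry; its first-order frame correspondent is \forall x \forall y (Rxy \to Ryx).
(a): fails — Rw0w2 but not Rw2w0.
(b): fails — Rwu but not Ruw.
(c): fails — R12 but not R21.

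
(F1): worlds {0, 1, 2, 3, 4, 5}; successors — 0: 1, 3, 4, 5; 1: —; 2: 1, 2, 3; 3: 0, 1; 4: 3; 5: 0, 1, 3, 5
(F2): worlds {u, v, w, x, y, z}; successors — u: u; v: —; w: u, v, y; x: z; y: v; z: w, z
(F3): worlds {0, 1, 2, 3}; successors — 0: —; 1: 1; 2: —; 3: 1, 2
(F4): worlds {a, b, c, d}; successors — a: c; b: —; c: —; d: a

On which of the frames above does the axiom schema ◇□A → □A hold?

The schema corresponds to the Euclidean property: ∀x ∀y ∀z (Rxy ∧ Rxz → Ryz).
(F1): fails — R01 and R01 but not R11.
(F2): fails — Rwu and Rwy but not Ruy.
(F3): fails — R32 and R32 but not R22.
(F4): fails — Rac and Rac but not Rcc.
Valid on no frame.

none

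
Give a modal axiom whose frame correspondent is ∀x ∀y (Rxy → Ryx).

ψ → □◇ψ

A defining formula is ψ → □◇ψ (the B axiom).
Suppose ψ→□◇ψ is valid. Take Rxy and set V(ψ)={x}. Then ψ at x, so □◇ψ at x, so ◇ψ at y, so some z with Ryz has ψ; z=x, i.e. Ryx.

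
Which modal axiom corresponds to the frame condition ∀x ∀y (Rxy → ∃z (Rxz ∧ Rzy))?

A defining formula is □□r → □r (the C4 axiom).
Suppose □□r→□r is valid. Take Rxy and set V(r)={w : xR²w}. Then □□r at x, so □r at x, so r at y, i.e. ∃z(Rxz∧Rzy).

□□r → □r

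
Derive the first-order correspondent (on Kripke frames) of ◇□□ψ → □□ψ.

This is a Sahlqvist (Geach-type) schema ◇^1□^2ψ → □^2◇^0ψ.
Minimal-valuation argument: fix x; take any y with xR^1y and any z with xR^2z. Set V(ψ) to the set of worlds R-reachable from y in exactly 2 steps. Then □^2ψ holds at y, so the antecedent holds at x; validity forces ◇^0ψ at z, giving a w with zR^0w and yR^2w.
First-order correspondent: ∀x ∀y ∀z ((xRy ∧ xR²z) → ∃w (yR²w ∧ z = w)).

∀x ∀y ∀z ((xRy ∧ xR²z) → ∃w (yR²w ∧ z = w))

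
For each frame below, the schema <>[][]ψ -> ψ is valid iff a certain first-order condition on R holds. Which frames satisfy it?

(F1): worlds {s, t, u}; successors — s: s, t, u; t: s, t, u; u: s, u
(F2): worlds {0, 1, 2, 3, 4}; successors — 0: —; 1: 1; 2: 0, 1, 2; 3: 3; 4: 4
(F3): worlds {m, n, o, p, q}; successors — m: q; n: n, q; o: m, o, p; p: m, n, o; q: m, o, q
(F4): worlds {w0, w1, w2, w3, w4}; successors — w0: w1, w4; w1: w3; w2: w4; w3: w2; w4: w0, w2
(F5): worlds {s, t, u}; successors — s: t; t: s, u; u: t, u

(F1)

Frame correspondent (Sahlqvist): forall x forall y (xRy -> exists w (y R^2 w & x = w)) — i.e. a generalized confluence (Geach) condition.
(F1): condition met.
(F2): fails — 2R0 but no w with 0R²w and 2=w.
(F3): fails — nRq but no w with qR²w and n=w.
(F4): fails — w0Rw1 but no w with w1R²w and w0=w.
(F5): fails — sRt but no w with tR²w and s=w.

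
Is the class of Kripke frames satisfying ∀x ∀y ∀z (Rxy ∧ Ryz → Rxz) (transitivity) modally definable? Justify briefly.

Definable; □q → □□q defines it

This is a Sahlqvist condition; the 4 axiom □q → □□q defines it.
Suppose □q→□□q is valid. Take Rxy, Ryz and set V(q)={w : Rxw}. Then □q at x, so □□q at x, so □q at y, so q at z, i.e. Rxz.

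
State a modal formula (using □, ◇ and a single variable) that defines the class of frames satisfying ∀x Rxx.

The condition is reflexivity. The T schema □q → q defines it.
Suppose □q→q is valid. At any x set V(q)={w : Rxw}. Then □q holds at x, so q holds at x, i.e. Rxx.

□q → q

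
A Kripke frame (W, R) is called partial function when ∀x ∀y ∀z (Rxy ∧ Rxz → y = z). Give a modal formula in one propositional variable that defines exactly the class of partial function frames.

◇r → □r

A defining formula is ◇r → □r (the CD axiom).
Suppose ◇r→□r is valid. Take Rxy, Rxz and set V(r)={y}. Then ◇r at x, so □r at x, so r at z, i.e. z=y.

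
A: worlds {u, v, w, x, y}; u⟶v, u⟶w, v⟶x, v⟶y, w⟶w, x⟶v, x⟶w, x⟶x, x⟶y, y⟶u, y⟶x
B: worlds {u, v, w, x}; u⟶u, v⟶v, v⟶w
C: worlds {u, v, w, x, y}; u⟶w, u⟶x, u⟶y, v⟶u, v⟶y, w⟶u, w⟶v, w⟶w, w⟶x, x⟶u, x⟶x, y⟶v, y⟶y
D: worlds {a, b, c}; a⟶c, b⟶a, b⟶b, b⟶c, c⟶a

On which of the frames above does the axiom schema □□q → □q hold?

Frame correspondent (Sahlqvist): ∀x ∀y (Rxy → ∃z (Rxz ∧ Rzy)) — i.e. density.
A: fails — Ruv but no z with Ruz and Rzv.
B: ✓.
C: fails — Rvu but no z with Rvz and Rzu.
D: fails — Rac but no z with Raz and Rzc.
Valid on: B.

B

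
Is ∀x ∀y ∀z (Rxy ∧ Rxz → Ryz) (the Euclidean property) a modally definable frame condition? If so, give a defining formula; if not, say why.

Yes — defined by ◇r → □◇r

Yes: it is the Euclidean property, defined by the 5 schema ◇r → □◇r.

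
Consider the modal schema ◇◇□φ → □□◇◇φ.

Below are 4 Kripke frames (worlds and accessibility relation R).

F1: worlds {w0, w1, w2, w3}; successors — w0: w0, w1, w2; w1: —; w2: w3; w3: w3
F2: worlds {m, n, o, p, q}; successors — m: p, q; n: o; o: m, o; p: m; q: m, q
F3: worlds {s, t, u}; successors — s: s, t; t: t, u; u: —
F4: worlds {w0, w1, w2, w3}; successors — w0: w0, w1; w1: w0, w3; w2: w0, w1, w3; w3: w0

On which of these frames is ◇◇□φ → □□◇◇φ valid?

This is the axiom for a generalized confluence (Geach) condition; its first-order frame correspondent is ∀x ∀y ∀z ((xR²y ∧ xR²z) → ∃w (yRw ∧ zR²w)).
F1: fails — w0R²w0, w0R²w1 but no w with w0Rw and w1R²w.
F2: fails — oR²o, oR²p but no w with oRw and pR²w.
F3: fails — sR²s, sR²u but no w with sRw and uR²w.
F4: ✓.

F4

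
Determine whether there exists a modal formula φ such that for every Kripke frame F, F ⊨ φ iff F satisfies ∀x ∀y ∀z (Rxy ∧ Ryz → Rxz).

Yes: it is transitivity, defined by the 4 schema □p → □□p.

Yes — defined by □p → □□p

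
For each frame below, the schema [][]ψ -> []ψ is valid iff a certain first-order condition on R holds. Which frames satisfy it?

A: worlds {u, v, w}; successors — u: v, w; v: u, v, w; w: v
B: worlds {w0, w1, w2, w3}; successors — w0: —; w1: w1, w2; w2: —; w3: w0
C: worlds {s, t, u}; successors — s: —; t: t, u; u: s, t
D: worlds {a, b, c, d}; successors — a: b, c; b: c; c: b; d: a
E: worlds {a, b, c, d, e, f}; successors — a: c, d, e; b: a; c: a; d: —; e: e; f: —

The schema corresponds to density: forall x forall y (Rxy -> exists z (Rxz & Rzy)).
A: holds.
B: fails — Rw3w0 but no z with Rw3z and Rzw0.
C: fails — Rus but no z with Ruz and Rzs.
D: fails — Rbc but no z with Rbz and Rzc.
E: fails — Rba but no z with Rbz and Rza.

A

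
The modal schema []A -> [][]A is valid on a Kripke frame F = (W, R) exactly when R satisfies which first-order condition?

transitivity: forall x forall y forall z (Rxy & Ryz -> Rxz)

Suppose □A→□□A is valid. Take Rxy, Ryz and set V(A)={w : Rxw}. Then □A at x, so □□A at x, so □A at y, so A at z, i.e. Rxz.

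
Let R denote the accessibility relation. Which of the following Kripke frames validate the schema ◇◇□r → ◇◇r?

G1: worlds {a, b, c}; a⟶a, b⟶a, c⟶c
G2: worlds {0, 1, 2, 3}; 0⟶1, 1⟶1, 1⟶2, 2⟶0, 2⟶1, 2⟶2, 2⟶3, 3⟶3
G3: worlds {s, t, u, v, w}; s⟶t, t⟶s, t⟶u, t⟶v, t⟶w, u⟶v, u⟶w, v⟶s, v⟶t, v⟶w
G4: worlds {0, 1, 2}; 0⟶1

The schema corresponds to a generalized confluence (Geach) condition: ∀x ∀y (xR²y → ∃w (yRw ∧ xR²w)).
G1: holds.
G2: holds.
G3: fails — sR²s but no w* with sRw* and sR²w*.
G4: holds.

G1, G2, G4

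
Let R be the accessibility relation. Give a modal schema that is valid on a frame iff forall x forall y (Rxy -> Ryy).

□(□r → r)

This is shift-reflexivity; the standard corresponding axiom is T□: □(□r → r).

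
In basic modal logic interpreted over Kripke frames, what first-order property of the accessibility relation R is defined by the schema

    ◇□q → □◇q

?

convergence

Suppose ◇□q→□◇q is valid. Take Rxy, Rxz and set V(q)={w : Ryw}. Then □q at y so ◇□q at x, so □◇q at x, so ◇q at z, giving w with Rzw and Ryw.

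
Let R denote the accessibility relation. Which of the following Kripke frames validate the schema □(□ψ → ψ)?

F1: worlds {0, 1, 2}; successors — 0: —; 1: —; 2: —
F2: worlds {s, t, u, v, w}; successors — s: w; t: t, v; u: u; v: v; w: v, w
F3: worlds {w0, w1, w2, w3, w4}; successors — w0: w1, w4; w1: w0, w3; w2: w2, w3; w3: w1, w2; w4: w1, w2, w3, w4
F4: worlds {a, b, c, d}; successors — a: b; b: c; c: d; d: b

F1, F2

The schema corresponds to shift-reflexivity: ∀x ∀y (Rxy → Ryy).
F1: satisfies the condition.
F2: satisfies the condition.
F3: fails — Rw1w0 but not Rw0w0.
F4: fails — Rdb but not Rbb.
Valid on: F1, F2.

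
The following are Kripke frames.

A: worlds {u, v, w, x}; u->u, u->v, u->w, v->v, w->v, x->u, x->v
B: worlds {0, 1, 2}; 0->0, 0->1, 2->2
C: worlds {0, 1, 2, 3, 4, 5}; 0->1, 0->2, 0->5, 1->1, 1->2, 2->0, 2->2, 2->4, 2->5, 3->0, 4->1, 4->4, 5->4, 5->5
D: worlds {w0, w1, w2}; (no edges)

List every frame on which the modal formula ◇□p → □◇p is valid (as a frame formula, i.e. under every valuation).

Frame correspondent (Sahlqvist): ∀x ∀y ∀z (Rxy ∧ Rxz → ∃w (Ryw ∧ Rzw)) — i.e. convergence.
A: condition met.
B: fails — R00 and R01 but 0 and 1 have no common successor.
C: fails — R01 and R05 but 1 and 5 have no common successor.
D: condition met.

A, D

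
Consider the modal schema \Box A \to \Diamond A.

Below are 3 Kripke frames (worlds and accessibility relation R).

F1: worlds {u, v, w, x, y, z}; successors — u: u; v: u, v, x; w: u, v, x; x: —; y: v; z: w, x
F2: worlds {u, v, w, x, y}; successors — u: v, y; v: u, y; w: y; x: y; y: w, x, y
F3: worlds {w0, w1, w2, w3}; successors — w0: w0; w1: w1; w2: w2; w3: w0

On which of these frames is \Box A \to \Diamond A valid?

F2, F3

This is the axiom for seriality; its first-order frame correspondent is \forall x \exists y Rxy.
F1: fails — world x has no successor.
F2: condition met.
F3: condition met.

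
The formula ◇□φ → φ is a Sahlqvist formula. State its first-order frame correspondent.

This schema is equivalent to the B axiom φ → □◇φ.
Its frame correspondent is symmetry — ∀x ∀y (Rxy → Ryx).

symmetry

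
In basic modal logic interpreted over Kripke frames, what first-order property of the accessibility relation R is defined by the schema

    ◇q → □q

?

Suppose ◇q→□q is valid. Take Rxy, Rxz and set V(q)={y}. Then ◇q at x, so □q at x, so q at z, i.e. z=y.
The converse is a direct semantic check.
So the correspondent is partial functionality.

partial functionality: ∀x ∀y ∀z (Rxy ∧ Rxz → y = z)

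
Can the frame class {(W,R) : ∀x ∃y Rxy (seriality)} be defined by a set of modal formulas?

Definable; □r → ◇r defines it

The condition is seriality. A defining modal formula is □r → ◇r.
Suppose □r→◇r is valid. At any x set V(r)=W. Then □r at x, so ◇r at x, so x has a successor.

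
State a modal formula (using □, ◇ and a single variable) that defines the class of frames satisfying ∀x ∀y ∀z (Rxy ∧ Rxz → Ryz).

◇r → □◇r

This is the Euclidean property; the standard corresponding axiom is 5: ◇r → □◇r.
Suppose ◇r→□◇r is valid. Take Rxy, Rxz and set V(r)={y}. Then ◇r at x, so □◇r at x, so ◇r at z, so some w with Rzw has r; w=y, i.e. Rzy. By symmetry of the argument, Ryz.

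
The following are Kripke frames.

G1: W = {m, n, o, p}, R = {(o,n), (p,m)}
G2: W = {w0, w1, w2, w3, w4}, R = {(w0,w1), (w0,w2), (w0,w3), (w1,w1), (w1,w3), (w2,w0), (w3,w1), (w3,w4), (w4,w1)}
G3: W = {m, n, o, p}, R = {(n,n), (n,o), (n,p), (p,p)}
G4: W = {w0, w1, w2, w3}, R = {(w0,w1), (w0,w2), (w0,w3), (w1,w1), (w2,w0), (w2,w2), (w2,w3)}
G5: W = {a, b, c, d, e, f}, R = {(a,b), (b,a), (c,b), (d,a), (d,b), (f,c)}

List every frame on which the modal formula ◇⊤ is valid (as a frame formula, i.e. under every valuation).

The schema corresponds to seriality: ∀x ∃y Rxy.
G1: fails — world m has no successor.
G2: holds.
G3: fails — world m has no successor.
G4: fails — world w3 has no successor.
G5: fails — world e has no successor.

G2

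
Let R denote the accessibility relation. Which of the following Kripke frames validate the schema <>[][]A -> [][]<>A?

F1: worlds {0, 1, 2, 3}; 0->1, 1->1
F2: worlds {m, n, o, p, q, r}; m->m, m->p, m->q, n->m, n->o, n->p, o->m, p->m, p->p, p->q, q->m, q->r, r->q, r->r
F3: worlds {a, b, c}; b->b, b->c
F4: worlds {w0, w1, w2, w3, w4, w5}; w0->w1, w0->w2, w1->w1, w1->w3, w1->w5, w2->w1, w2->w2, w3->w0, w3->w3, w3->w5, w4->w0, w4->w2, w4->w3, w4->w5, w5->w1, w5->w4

Frame correspondent (Sahlqvist): forall x forall y forall z ((xRy & x R^2 z) -> exists w (y R^2 w & zRw)) — i.e. a generalized confluence (Geach) condition.
F1: condition met.
F2: condition met.
F3: fails — bRb, bR²c but no w with bR²w and cRw.
F4: condition met.

F1, F2, F4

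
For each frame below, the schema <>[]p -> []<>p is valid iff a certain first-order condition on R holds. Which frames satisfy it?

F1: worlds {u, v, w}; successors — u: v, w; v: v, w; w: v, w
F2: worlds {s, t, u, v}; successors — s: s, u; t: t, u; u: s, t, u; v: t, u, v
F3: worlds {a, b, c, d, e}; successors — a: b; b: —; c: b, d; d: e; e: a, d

This is the axiom for convergence; its first-order frame correspondent is forall x forall y forall z (Rxy & Rxz -> exists w (Ryw & Rzw)).
F1: holds.
F2: holds.
F3: fails — Rab and Rab but b and b have no common successor.

F1, F2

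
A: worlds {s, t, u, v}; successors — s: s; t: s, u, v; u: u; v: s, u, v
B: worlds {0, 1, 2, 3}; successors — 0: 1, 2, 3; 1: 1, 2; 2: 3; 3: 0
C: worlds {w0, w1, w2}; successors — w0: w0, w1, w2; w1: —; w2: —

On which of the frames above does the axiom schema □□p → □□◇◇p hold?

A

The schema corresponds to a generalized confluence (Geach) condition: ∀x ∀z (xR²z → ∃w (xR²w ∧ zR²w)).
A: ✓.
B: fails — 1R²2 but no w with 1R²w and 2R²w.
C: fails — w0R²w1 but no w with w0R²w and w1R²w.
Valid on: A.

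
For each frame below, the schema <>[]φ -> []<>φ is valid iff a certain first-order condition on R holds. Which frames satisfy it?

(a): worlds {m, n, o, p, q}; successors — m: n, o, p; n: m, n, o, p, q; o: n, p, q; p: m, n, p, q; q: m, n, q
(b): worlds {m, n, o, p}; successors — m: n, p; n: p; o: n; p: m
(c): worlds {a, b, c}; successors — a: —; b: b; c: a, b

(a)

The schema corresponds to convergence: forall x forall y forall z (Rxy & Rxz -> exists w (Ryw & Rzw)).
(a): ✓.
(b): fails — Rmn and Rmp but n and p have no common successor.
(c): fails — Rca and Rca but a and a have no common successor.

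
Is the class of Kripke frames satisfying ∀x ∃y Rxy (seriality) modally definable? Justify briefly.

Definable; □p → ◇p defines it

The condition is seriality. A defining modal formula is □p → ◇p.
Suppose □p→◇p is valid. At any x set V(p)=W. Then □p at x, so ◇p at x, so x has a successor.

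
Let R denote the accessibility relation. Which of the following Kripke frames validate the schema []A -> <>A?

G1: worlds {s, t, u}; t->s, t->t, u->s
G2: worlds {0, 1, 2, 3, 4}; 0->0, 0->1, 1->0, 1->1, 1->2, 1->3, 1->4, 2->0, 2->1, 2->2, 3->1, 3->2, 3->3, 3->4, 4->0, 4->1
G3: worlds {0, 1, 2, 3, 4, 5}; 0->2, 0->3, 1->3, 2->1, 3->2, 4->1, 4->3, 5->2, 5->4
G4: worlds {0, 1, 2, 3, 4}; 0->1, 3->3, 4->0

Frame correspondent (Sahlqvist): forall x exists y Rxy — i.e. seriality.
G1: fails — world s has no successor.
G2: condition met.
G3: condition met.
G4: fails — world 1 has no successor.
Valid on: G2, G3.

G2, G3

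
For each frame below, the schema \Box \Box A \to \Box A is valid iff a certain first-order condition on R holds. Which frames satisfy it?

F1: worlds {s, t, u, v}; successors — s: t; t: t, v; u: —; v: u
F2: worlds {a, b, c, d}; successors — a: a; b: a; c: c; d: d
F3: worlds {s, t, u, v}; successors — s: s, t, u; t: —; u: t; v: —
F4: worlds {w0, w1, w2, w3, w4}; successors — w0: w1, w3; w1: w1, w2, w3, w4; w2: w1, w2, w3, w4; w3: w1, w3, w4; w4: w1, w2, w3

The schema corresponds to density: \forall x \forall y (Rxy \to \exists z (Rxz \wedge Rzy)).
F1: fails — Rvu but no z with Rvz and Rzu.
F2: condition met.
F3: fails — Rut but no z with Ruz and Rzt.
F4: condition met.

F2, F4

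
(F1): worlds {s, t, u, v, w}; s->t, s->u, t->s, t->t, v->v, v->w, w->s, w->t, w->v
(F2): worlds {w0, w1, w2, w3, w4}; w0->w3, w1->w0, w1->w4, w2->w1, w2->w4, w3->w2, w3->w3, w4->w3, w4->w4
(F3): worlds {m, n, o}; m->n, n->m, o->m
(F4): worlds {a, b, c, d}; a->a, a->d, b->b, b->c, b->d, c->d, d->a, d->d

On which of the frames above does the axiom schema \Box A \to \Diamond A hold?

(F2), (F3), (F4)

The schema corresponds to seriality: \forall x \exists y Rxy.
(F1): fails — world u has no successor.
(F2): satisfies the condition.
(F3): satisfies the condition.
(F4): satisfies the condition.
Valid on: (F2), (F3), (F4).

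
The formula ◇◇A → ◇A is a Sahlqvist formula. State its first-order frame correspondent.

This schema is equivalent to the 4 axiom □A → □□A.
It corresponds to transitivity: ∀x ∀y ∀z (Rxy ∧ Ryz → Rxz).

Transitivity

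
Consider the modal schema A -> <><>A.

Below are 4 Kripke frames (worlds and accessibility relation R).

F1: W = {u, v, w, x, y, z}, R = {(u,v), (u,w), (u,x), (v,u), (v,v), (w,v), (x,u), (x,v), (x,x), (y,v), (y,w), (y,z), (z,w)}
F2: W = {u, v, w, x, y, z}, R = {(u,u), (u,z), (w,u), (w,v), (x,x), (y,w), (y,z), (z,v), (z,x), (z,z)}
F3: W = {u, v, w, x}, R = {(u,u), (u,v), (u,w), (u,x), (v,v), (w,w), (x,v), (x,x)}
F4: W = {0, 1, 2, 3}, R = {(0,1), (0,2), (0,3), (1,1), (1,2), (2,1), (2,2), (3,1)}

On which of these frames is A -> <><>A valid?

F3

This is the axiom for a generalized confluence (Geach) condition; its first-order frame correspondent is forall x exists w (x = w & x R^2 w).
F1: fails — at w but no t with w=t and wR²t.
F2: fails — at v but no t with v=t and vR²t.
F3: satisfies the condition.
F4: fails — at 0 but no w with 0=w and 0R²w.
Valid on: F3.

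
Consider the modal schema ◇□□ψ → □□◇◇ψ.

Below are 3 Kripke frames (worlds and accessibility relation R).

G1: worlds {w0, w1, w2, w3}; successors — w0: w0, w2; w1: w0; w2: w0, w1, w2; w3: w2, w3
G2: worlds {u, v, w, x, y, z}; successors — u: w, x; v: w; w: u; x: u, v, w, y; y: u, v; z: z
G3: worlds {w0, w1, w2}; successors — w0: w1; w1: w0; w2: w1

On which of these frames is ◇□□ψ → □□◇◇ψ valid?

The schema corresponds to a generalized confluence (Geach) condition: ∀x ∀y ∀z ((xRy ∧ xR²z) → ∃w (yR²w ∧ zR²w)).
G1: condition met.
G2: fails — uRw, uR²v but no t with wR²t and vR²t.
G3: fails — w0Rw1, w0R²w0 but no w with w1R²w and w0R²w.
Valid on: G1.

G1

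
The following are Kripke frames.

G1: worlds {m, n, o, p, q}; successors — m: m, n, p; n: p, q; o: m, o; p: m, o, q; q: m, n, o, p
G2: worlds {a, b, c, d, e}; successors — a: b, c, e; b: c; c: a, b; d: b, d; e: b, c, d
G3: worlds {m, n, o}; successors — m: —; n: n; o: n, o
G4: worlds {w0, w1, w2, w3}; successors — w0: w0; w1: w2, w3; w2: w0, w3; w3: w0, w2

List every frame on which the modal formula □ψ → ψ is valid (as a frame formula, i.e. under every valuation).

This is the axiom for reflexivity; its first-order frame correspondent is ∀x Rxx.
G1: fails — world n does not see itself.
G2: fails — world a does not see itself.
G3: fails — world m does not see itself.
G4: fails — world w1 does not see itself.

none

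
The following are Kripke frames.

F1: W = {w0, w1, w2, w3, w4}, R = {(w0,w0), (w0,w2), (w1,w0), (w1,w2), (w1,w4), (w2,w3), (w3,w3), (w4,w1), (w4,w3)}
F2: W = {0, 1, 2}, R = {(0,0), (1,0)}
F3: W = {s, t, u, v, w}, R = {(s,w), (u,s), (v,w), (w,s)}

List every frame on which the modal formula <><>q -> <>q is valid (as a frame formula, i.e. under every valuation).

F2

Frame correspondent (Sahlqvist): forall x forall y forall z (Rxy & Ryz -> Rxz) — i.e. transitivity.
F1: fails — Rw1w2 and Rw2w3 but not Rw1w3.
F2: satisfies the condition.
F3: fails — Rus and Rsw but not Ruw.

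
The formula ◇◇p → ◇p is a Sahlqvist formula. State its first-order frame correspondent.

Transitivity

This is a form of the 4 axiom.
Its frame correspondent is transitivity — ∀x ∀y ∀z (Rxy ∧ Ryz → Rxz).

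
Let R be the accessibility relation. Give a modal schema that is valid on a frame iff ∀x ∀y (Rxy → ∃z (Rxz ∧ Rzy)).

A defining formula is □□s → □s (the C4 axiom).
Suppose □□s→□s is valid. Take Rxy and set V(s)={w : xR²w}. Then □□s at x, so □s at x, so s at y, i.e. ∃z(Rxz∧Rzy).

□□s → □s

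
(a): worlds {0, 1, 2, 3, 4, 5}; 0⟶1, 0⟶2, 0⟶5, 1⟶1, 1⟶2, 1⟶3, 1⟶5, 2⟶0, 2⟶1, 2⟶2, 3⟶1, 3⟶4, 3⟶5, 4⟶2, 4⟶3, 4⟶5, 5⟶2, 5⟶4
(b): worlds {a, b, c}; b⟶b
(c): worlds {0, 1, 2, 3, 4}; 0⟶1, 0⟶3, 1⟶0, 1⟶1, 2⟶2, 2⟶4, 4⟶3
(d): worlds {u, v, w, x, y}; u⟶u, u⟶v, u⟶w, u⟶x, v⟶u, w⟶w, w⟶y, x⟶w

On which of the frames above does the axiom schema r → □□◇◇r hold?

This is the axiom for a generalized confluence (Geach) condition; its first-order frame correspondent is ∀x ∀z (xR²z → ∃w (x = w ∧ zR²w)).
(a): fails — 0R²3 but no w with 0=w and 3R²w.
(b): satisfies the condition.
(c): fails — 1R²3 but no w with 1=w and 3R²w.
(d): fails — uR²w but no t with u=t and wR²t.
Valid on: (b).

(b)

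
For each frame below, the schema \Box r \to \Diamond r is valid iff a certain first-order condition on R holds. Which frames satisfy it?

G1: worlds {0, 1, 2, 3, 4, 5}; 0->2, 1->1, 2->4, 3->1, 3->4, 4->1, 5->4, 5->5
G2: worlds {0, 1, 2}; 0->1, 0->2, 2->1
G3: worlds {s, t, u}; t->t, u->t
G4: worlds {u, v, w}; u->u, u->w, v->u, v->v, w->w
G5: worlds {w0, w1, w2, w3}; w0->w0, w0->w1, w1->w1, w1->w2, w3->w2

G1, G4

The schema corresponds to seriality: \forall x \exists y Rxy.
G1: condition met.
G2: fails — world 1 has no successor.
G3: fails — world s has no successor.
G4: condition met.
G5: fails — world w2 has no successor.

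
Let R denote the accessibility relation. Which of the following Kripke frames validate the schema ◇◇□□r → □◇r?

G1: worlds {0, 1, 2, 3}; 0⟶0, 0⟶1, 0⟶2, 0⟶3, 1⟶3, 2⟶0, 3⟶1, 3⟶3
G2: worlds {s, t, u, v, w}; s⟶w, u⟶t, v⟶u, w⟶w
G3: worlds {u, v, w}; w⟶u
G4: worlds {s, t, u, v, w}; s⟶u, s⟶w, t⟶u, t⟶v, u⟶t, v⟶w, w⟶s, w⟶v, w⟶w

G3

This is the axiom for a generalized confluence (Geach) condition; its first-order frame correspondent is ∀x ∀y ∀z ((xR²y ∧ xRz) → ∃w (yR²w ∧ zRw)).
G1: fails — 0R²1, 0R2 but no w with 1R²w and 2Rw.
G2: fails — vR²t, vRu but no w* with tR²w* and uRw*.
G3: satisfies the condition.
G4: fails — sR²v, sRu but no w* with vR²w* and uRw*.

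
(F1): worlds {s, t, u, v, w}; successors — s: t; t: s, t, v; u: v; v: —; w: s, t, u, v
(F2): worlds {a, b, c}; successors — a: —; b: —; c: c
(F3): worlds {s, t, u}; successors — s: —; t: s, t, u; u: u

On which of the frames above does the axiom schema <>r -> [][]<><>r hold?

Frame correspondent (Sahlqvist): forall x forall y forall z ((xRy & x R^2 z) -> exists w (y = w & z R^2 w)) — i.e. a generalized confluence (Geach) condition.
(F1): fails — sRt, sR²v but no w* with t=w* and vR²w*.
(F2): holds.
(F3): fails — tRs, tR²s but no w with s=w and sR²w.

(F2)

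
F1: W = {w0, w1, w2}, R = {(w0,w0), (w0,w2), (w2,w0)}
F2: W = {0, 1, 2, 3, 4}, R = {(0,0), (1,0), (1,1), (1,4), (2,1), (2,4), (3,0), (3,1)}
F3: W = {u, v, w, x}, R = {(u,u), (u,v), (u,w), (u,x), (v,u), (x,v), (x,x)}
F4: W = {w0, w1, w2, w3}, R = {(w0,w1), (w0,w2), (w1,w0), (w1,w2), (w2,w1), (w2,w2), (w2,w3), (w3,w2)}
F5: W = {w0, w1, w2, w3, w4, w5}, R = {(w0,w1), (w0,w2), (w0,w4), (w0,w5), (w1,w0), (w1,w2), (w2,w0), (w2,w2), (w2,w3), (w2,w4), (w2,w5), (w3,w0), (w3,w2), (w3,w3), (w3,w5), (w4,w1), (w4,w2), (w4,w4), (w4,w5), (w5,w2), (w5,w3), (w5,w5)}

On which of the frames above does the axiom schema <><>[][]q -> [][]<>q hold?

Frame correspondent (Sahlqvist): forall x forall y forall z ((x R^2 y & x R^2 z) -> exists w (y R^2 w & zRw)) — i.e. a generalized confluence (Geach) condition.
F1: satisfies the condition.
F2: fails — 1R²0, 1R²4 but no w with 0R²w and 4Rw.
F3: fails — uR²u, uR²w but no t with uR²t and wRt.
F4: satisfies the condition.
F5: satisfies the condition.
Valid on: F1, F4, F5.

F1, F4, F5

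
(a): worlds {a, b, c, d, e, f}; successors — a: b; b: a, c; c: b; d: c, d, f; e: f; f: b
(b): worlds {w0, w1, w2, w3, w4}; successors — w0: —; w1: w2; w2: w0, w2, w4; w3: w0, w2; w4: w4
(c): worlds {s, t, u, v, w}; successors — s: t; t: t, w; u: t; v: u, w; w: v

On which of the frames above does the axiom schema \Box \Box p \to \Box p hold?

(b)

Frame correspondent (Sahlqvist): \forall x \forall y (Rxy \to \exists z (Rxz \wedge Rzy)) — i.e. density.
(a): fails — Rbc but no z with Rbz and Rzc.
(b): ✓.
(c): fails — Rvw but no z with Rvz and Rzw.
Valid on: (b).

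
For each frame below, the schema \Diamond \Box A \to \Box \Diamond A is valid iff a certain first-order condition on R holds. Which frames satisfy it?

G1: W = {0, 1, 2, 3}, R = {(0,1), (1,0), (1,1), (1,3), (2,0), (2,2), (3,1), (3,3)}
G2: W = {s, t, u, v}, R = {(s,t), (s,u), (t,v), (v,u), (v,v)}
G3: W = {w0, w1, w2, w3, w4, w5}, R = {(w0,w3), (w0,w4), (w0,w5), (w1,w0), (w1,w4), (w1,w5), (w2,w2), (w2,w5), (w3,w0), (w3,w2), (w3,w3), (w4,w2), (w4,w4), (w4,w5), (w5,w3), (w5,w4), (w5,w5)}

This is the axiom for convergence; its first-order frame correspondent is \forall x \forall y \forall z (Rxy \wedge Rxz \to \exists w (Ryw \wedge Rzw)).
G1: fails — R20 and R22 but 0 and 2 have no common successor.
G2: fails — Rsu and Rsu but u and u have no common successor.
G3: ✓.
Valid on: G3.

G3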